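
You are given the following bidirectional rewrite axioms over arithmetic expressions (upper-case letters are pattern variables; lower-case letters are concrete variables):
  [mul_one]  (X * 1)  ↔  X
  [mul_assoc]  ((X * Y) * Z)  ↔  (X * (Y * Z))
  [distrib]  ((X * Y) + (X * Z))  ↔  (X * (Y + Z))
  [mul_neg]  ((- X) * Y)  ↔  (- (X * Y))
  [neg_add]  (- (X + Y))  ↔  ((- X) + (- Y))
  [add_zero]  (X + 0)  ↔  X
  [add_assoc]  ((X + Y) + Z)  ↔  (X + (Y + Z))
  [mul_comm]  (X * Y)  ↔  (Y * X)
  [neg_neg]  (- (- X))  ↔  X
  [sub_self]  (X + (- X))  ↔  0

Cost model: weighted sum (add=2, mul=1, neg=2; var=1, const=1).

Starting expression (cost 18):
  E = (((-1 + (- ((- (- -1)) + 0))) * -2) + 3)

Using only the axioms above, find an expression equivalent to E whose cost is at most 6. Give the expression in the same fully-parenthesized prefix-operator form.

step 1: add_zero (→) rewrites ((- (- -1)) + 0) into (- (- -1)), now (((-1 + (- (- (- -1)))) * -2) + 3)
step 2: neg_neg (→) rewrites (- (- -1)) into -1, now (((-1 + (- -1)) * -2) + 3)
step 3: sub_self (→) rewrites (-1 + (- -1)) into 0, reaching cost 6 (bound 6)

((0 * -2) + 3)   [cost 6]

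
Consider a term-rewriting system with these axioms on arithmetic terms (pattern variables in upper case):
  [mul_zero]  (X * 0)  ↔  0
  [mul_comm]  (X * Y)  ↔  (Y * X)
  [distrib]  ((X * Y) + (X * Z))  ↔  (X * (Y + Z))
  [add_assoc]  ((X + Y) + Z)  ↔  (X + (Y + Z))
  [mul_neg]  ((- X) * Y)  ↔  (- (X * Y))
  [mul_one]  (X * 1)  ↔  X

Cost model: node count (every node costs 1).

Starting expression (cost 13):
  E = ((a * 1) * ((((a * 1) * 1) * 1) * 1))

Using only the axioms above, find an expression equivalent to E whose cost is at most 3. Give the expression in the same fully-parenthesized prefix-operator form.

(1) (a * 1)  =[mul_one →]=  a    ⊢ ((a * 1) * (((a * 1) * 1) * 1))
(2) (a * 1)  =[mul_one →]=  a    ⊢ (a * (((a * 1) * 1) * 1))
(3) ((a * 1) * 1)  =[mul_one →]=  (a * 1)    ⊢ (a * ((a * 1) * 1))
(4) ((a * 1) * 1)  =[mul_one →]=  (a * 1)    ⊢ (a * (a * 1))
(5) (a * 1)  =[mul_one →]=  a    ⊢ cost 3, within 3

(a * a)   [cost 3]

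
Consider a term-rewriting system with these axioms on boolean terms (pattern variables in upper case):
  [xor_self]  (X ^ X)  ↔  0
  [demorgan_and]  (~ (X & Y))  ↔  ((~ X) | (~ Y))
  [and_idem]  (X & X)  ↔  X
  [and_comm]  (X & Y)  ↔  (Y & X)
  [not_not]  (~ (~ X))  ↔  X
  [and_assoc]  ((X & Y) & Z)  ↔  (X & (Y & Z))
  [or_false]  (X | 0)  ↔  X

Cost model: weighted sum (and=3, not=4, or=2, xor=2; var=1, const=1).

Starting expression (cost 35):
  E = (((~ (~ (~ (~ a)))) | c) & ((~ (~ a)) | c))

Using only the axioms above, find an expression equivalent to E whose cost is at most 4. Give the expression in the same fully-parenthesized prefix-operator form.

(1) (~ (~ a))  =[not_not →]=  a    ⊢ (((~ (~ a)) | c) & ((~ (~ a)) | c))
(2) (((~ (~ a)) | c) & ((~ (~ a)) | c))  =[and_idem →]=  ((~ (~ a)) | c)
(3) (~ (~ a))  =[not_not →]=  a    ⊢ cost 4, within 4

(a | c)   [cost 4]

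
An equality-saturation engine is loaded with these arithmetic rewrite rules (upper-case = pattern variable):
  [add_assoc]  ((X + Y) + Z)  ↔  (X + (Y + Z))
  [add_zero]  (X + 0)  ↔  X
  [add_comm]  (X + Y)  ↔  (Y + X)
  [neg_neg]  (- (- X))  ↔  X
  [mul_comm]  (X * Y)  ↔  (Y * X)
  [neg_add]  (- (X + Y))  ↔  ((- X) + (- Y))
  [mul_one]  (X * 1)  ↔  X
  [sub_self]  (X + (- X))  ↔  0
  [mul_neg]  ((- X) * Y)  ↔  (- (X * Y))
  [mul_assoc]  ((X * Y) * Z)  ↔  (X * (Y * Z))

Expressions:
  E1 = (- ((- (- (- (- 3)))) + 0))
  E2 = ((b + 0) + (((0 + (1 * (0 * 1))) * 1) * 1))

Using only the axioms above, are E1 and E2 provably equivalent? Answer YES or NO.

NO

Every axiom is a valid identity, so a rewrite proof would force E1 and E2 to agree under every assignment.
At b=0: E1 = -3 but E2 = 0; they differ, so no derivation exists.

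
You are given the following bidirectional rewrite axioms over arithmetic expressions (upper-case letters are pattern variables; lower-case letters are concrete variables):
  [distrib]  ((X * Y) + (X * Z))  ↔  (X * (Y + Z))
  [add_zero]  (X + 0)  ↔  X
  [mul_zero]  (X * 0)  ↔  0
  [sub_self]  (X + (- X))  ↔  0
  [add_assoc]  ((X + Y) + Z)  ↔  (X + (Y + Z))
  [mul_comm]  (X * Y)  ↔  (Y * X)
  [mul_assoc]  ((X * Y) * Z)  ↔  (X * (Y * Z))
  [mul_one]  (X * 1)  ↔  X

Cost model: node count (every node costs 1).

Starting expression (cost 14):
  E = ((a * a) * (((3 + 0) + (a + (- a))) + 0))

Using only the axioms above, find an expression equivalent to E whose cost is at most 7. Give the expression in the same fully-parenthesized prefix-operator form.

((a * a) * (3 + 0))   [cost 7]

step 1: sub_self (→) rewrites (a + (- a)) into 0, now ((a * a) * (((3 + 0) + 0) + 0))
step 2: add_zero (→) rewrites ((3 + 0) + 0) into (3 + 0), now ((a * a) * ((3 + 0) + 0))
step 3: add_zero (→) rewrites (3 + 0) into 3, reaching cost 7 (bound 7)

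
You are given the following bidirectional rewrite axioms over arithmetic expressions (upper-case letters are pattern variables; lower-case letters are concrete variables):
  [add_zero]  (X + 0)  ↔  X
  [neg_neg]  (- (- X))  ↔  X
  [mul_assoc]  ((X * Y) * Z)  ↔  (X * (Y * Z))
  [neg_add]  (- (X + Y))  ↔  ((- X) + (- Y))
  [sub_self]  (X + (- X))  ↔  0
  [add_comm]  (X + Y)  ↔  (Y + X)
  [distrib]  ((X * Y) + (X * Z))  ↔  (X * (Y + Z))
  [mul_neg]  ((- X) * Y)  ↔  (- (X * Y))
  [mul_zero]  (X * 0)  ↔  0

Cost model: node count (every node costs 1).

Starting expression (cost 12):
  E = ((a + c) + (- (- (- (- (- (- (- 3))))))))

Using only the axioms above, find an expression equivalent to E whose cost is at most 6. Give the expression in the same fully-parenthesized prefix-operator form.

step 1: neg_neg (→) rewrites (- (- (- 3))) into (- 3), now ((a + c) + (- (- (- (- (- 3))))))
step 2: neg_neg (→) rewrites (- (- (- (- (- 3))))) into (- (- (- 3))), now ((a + c) + (- (- (- 3))))
step 3: neg_neg (→) rewrites (- (- 3)) into 3, reaching cost 6 (bound 6)

((a + c) + (- 3))   [cost 6]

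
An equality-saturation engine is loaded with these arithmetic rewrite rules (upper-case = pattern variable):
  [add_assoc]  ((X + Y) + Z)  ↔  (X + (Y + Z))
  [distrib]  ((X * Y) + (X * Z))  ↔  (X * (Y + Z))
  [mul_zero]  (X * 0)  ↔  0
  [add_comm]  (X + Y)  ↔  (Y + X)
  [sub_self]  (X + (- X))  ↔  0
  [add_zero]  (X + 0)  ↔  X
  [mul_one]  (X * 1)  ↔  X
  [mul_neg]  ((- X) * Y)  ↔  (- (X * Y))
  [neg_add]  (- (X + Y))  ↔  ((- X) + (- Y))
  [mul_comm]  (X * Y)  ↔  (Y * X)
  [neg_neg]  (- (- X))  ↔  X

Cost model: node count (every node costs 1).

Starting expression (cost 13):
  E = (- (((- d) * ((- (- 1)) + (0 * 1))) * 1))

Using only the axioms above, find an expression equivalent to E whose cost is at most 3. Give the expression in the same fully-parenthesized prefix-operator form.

(- (- d))   [cost 3]

(1) (- (- 1))  =[neg_neg →]=  1    ⊢ (- (((- d) * (1 + (0 * 1))) * 1))
(2) (0 * 1)  =[mul_one →]=  0    ⊢ (- (((- d) * (1 + 0)) * 1))
(3) (((- d) * (1 + 0)) * 1)  =[mul_one →]=  ((- d) * (1 + 0))    ⊢ (- ((- d) * (1 + 0)))
(4) (1 + 0)  =[add_zero →]=  1    ⊢ (- ((- d) * 1))
(5) ((- d) * 1)  =[mul_one →]=  (- d)    ⊢ cost 3, within 3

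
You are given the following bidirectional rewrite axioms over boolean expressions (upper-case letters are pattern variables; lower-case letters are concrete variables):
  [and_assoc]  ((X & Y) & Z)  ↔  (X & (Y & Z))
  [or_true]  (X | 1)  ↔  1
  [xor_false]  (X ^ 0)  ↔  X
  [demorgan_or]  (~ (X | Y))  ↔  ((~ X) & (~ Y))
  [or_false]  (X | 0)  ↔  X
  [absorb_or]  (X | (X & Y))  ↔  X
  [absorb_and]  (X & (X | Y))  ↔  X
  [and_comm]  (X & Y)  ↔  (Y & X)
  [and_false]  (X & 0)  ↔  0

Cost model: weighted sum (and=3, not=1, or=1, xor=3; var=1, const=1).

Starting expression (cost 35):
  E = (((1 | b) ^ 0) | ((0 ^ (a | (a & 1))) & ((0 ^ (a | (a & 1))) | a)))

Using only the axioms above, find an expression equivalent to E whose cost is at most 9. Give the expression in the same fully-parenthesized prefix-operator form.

1. [absorb_and →] ((0 ^ (a | (a & 1))) & ((0 ^ (a | (a & 1))) | a))  →  (0 ^ (a | (a & 1)));  E = (((1 | b) ^ 0) | (0 ^ (a | (a & 1))))
2. [xor_false →] ((1 | b) ^ 0)  →  (1 | b);  E = ((1 | b) | (0 ^ (a | (a & 1))))
3. [absorb_or →] (a | (a & 1))  →  a;  cost 9 ≤ 9, done

((1 | b) | (0 ^ a))   [cost 9]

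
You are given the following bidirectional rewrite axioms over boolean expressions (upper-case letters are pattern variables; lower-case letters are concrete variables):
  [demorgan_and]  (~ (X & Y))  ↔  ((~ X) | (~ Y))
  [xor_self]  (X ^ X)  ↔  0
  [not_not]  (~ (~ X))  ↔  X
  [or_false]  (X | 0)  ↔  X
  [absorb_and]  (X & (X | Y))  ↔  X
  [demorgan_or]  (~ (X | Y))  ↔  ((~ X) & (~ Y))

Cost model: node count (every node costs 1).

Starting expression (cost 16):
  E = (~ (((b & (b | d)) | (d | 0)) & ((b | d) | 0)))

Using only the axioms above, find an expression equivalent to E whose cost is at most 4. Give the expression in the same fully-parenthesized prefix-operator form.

1. [or_false →] (d | 0)  →  d;  E = (~ (((b & (b | d)) | d) & ((b | d) | 0)))
2. [absorb_and →] (b & (b | d))  →  b;  E = (~ ((b | d) & ((b | d) | 0)))
3. [absorb_and →] ((b | d) & ((b | d) | 0))  →  (b | d);  cost 4 ≤ 4, done

(~ (b | d))   [cost 4]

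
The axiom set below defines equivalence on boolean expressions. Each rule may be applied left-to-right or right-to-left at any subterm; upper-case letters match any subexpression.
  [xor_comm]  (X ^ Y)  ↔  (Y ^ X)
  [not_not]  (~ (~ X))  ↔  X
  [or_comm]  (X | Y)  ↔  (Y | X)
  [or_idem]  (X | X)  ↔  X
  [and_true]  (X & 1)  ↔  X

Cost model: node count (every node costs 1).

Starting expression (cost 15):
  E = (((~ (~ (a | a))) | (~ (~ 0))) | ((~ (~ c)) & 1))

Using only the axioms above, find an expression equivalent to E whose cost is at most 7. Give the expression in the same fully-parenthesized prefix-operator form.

(1) (~ (~ (a | a)))  =[not_not →]=  (a | a)    ⊢ (((a | a) | (~ (~ 0))) | ((~ (~ c)) & 1))
(2) (a | a)  =[or_idem →]=  a    ⊢ ((a | (~ (~ 0))) | ((~ (~ c)) & 1))
(3) (~ (~ 0))  =[not_not →]=  0    ⊢ ((a | 0) | ((~ (~ c)) & 1))
(4) (~ (~ c))  =[not_not →]=  c    ⊢ cost 7, within 7

((a | 0) | (c & 1))   [cost 7]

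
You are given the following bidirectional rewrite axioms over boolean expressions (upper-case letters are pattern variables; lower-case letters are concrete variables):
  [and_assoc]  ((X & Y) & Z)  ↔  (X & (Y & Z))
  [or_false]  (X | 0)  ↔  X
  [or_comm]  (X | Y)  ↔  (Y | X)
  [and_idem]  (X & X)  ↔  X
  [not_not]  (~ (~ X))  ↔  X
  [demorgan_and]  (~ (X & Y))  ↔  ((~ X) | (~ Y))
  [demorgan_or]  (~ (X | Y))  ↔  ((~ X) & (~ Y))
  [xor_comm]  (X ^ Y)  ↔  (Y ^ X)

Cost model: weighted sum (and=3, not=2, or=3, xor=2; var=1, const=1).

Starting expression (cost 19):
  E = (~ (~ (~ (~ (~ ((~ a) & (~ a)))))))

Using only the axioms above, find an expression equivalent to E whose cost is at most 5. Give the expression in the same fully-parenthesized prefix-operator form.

(1) ((~ a) & (~ a))  =[and_idem →]=  (~ a)    ⊢ (~ (~ (~ (~ (~ (~ a))))))
(2) (~ (~ (~ (~ (~ a)))))  =[not_not →]=  (~ (~ (~ a)))    ⊢ (~ (~ (~ (~ a))))
(3) (~ (~ (~ a)))  =[not_not →]=  (~ a)    ⊢ cost 5, within 5

(~ (~ a))   [cost 5]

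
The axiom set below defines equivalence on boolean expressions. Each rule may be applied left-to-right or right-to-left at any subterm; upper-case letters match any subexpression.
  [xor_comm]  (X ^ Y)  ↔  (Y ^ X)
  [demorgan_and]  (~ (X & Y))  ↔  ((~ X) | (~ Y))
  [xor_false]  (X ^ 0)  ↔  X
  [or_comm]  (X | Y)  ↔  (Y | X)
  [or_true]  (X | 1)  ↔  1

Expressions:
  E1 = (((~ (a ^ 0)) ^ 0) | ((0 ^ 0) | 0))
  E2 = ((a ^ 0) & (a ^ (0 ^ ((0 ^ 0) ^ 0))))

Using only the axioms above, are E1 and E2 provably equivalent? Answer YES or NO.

NO

The axioms are sound identities: if E1 ↔* E2 then E1 and E2 evaluate identically under any assignment.
Under a=0: E1 evaluates to 1, E2 to 0. Distinct ⇒ no rewrite sequence connects them.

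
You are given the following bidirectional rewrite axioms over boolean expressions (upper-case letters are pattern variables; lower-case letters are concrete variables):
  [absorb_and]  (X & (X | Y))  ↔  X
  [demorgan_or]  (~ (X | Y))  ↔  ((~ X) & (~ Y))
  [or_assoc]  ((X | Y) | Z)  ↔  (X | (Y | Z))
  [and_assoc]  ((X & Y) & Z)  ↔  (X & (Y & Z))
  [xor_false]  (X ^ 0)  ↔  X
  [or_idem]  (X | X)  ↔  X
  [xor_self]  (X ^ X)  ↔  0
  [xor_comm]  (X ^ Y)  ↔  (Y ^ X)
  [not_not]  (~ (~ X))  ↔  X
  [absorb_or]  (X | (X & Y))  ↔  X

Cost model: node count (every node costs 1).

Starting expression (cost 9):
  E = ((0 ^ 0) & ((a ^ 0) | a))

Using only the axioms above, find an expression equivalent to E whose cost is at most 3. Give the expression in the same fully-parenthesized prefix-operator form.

(1) (a ^ 0)  =[xor_false →]=  a    ⊢ ((0 ^ 0) & (a | a))
(2) (0 ^ 0)  =[xor_self →]=  0    ⊢ (0 & (a | a))
(3) (a | a)  =[or_idem →]=  a    ⊢ cost 3, within 3

(0 & a)   [cost 3]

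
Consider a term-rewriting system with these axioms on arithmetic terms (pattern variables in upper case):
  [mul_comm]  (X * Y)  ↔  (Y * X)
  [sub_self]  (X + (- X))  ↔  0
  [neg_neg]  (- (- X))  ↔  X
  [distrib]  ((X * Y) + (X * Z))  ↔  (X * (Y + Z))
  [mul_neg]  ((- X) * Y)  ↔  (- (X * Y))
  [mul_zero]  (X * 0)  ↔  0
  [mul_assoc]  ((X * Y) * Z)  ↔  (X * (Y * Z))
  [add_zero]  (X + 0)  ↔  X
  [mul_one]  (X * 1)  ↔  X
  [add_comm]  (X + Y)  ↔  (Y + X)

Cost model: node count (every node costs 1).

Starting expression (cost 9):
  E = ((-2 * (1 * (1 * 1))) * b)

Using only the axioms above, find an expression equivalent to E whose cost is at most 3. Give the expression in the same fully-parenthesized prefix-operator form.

(-2 * b)   [cost 3]

step 1: mul_one (→) rewrites (1 * 1) into 1, now ((-2 * (1 * 1)) * b)
step 2: mul_one (→) rewrites (1 * 1) into 1, now ((-2 * 1) * b)
step 3: mul_one (→) rewrites (-2 * 1) into -2, reaching cost 3 (bound 3)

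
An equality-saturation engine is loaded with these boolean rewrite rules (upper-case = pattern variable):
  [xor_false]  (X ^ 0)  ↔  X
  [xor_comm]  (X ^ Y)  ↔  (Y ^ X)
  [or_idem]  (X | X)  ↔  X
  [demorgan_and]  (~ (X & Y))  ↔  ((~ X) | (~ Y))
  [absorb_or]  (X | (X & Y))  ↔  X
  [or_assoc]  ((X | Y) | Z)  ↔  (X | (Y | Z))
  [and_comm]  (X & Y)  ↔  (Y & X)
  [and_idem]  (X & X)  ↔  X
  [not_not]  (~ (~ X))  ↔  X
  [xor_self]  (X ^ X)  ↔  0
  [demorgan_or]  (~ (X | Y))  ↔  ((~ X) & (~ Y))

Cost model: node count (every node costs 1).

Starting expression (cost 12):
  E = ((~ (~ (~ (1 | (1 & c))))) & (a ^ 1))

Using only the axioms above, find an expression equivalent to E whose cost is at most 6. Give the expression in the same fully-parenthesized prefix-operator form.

step 1: xor_comm (→) rewrites (a ^ 1) into (1 ^ a), now ((~ (~ (~ (1 | (1 & c))))) & (1 ^ a))
step 2: absorb_or (→) rewrites (1 | (1 & c)) into 1, now ((~ (~ (~ 1))) & (1 ^ a))
step 3: not_not (→) rewrites (~ (~ 1)) into 1, reaching cost 6 (bound 6)

((~ 1) & (1 ^ a))   [cost 6]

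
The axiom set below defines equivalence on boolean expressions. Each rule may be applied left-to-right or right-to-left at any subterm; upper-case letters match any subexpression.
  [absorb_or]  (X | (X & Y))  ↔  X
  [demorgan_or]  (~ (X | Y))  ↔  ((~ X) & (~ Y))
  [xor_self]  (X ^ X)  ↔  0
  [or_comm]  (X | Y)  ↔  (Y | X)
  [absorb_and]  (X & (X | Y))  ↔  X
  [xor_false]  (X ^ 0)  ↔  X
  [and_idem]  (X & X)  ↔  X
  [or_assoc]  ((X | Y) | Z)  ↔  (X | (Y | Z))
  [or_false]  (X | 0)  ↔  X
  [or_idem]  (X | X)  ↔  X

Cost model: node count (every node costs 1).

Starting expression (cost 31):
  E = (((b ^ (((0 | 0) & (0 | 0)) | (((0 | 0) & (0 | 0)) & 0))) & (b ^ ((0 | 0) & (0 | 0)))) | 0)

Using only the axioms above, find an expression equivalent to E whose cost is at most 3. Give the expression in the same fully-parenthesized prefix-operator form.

1. [absorb_or →] (((0 | 0) & (0 | 0)) | (((0 | 0) & (0 | 0)) & 0))  →  ((0 | 0) & (0 | 0));  E = (((b ^ ((0 | 0) & (0 | 0))) & (b ^ ((0 | 0) & (0 | 0)))) | 0)
2. [and_idem →] ((b ^ ((0 | 0) & (0 | 0))) & (b ^ ((0 | 0) & (0 | 0))))  →  (b ^ ((0 | 0) & (0 | 0)));  E = ((b ^ ((0 | 0) & (0 | 0))) | 0)
3. [and_idem →] ((0 | 0) & (0 | 0))  →  (0 | 0);  E = ((b ^ (0 | 0)) | 0)
4. [or_false →] ((b ^ (0 | 0)) | 0)  →  (b ^ (0 | 0))
5. [or_idem →] (0 | 0)  →  0;  cost 3 ≤ 3, done

(b ^ 0)   [cost 3]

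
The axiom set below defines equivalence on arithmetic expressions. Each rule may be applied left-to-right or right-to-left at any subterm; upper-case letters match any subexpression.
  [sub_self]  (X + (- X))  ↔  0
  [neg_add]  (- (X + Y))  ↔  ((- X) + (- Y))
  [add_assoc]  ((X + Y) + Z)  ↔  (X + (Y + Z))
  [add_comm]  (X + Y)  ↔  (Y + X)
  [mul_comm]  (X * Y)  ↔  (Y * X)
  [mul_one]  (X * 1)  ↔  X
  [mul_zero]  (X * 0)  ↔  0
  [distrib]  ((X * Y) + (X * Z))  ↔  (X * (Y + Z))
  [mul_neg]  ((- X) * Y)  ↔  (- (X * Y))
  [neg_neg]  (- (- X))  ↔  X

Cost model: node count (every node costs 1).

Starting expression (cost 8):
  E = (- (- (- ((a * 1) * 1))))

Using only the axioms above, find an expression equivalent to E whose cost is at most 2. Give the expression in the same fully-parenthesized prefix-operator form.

(- a)   [cost 2]

(1) (a * 1)  =[mul_one →]=  a    ⊢ (- (- (- (a * 1))))
(2) (a * 1)  =[mul_one →]=  a    ⊢ (- (- (- a)))
(3) (- (- (- a)))  =[neg_neg →]=  (- a)    ⊢ cost 2, within 2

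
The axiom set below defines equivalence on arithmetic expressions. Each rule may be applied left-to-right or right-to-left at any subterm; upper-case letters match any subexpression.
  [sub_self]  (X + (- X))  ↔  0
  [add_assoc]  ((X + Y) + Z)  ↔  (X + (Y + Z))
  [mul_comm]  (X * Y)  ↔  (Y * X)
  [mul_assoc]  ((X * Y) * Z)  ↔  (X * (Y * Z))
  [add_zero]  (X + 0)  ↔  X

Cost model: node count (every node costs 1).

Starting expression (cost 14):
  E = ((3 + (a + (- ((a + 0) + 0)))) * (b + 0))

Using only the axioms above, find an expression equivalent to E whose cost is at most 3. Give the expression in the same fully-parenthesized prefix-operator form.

1. [add_zero →] (a + 0)  →  a;  E = ((3 + (a + (- (a + 0)))) * (b + 0))
2. [add_zero →] (a + 0)  →  a;  E = ((3 + (a + (- a))) * (b + 0))
3. [sub_self →] (a + (- a))  →  0;  E = ((3 + 0) * (b + 0))
4. [mul_comm →] ((3 + 0) * (b + 0))  →  ((b + 0) * (3 + 0))
5. [add_zero →] (3 + 0)  →  3;  E = ((b + 0) * 3)
6. [add_zero →] (b + 0)  →  b;  cost 3 ≤ 3, done

(b * 3)   [cost 3]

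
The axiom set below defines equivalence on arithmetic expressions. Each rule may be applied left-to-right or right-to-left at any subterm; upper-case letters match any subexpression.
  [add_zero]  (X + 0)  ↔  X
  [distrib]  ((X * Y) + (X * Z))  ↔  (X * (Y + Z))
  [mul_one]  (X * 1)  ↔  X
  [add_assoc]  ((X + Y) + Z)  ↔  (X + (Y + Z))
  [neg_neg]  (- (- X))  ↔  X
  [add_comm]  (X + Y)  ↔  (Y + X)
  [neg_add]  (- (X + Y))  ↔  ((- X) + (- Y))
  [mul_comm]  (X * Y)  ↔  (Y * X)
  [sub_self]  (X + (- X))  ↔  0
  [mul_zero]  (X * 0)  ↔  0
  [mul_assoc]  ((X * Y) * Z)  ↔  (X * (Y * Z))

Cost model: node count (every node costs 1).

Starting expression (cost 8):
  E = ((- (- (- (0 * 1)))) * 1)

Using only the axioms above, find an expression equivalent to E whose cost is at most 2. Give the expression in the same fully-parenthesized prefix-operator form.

(- 0)   [cost 2]

step 1: neg_neg (→) rewrites (- (- (0 * 1))) into (0 * 1), now ((- (0 * 1)) * 1)
step 2: mul_one (→) rewrites (0 * 1) into 0, now ((- 0) * 1)
step 3: mul_one (→) rewrites ((- 0) * 1) into (- 0), reaching cost 2 (bound 2)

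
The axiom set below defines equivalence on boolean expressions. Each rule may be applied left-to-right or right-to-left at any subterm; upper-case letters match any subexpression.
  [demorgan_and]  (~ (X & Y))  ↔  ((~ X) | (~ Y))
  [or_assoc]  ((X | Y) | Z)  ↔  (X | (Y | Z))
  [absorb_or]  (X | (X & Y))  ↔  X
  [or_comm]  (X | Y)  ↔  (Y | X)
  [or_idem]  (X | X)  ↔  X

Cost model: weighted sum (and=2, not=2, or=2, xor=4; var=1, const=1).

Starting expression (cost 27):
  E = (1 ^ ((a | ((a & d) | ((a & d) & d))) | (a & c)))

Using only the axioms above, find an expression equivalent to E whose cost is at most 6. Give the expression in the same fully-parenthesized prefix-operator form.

(1) ((a & d) | ((a & d) & d))  =[absorb_or →]=  (a & d)    ⊢ (1 ^ ((a | (a & d)) | (a & c)))
(2) (a | (a & d))  =[absorb_or →]=  a    ⊢ (1 ^ (a | (a & c)))
(3) (a | (a & c))  =[absorb_or →]=  a    ⊢ cost 6, within 6

(1 ^ a)   [cost 6]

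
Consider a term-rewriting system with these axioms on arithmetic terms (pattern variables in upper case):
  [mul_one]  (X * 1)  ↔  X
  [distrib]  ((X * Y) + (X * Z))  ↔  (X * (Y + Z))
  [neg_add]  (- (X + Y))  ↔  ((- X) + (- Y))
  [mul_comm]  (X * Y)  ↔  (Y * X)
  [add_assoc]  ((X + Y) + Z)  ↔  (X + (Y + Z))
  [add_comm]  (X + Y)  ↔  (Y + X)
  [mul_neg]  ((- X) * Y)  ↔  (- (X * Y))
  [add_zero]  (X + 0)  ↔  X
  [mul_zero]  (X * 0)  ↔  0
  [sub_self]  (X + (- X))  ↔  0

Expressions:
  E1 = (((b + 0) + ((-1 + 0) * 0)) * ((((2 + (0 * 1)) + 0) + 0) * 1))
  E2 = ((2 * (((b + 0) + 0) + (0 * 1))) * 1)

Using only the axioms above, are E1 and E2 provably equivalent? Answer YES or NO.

1. [mul_one →] ((((2 + (0 * 1)) + 0) + 0) * 1)  →  (((2 + (0 * 1)) + 0) + 0);  E1 = (((b + 0) + ((-1 + 0) * 0)) * (((2 + (0 * 1)) + 0) + 0))
2. [add_zero →] (((2 + (0 * 1)) + 0) + 0)  →  ((2 + (0 * 1)) + 0);  E1 = (((b + 0) + ((-1 + 0) * 0)) * ((2 + (0 * 1)) + 0))
3. [mul_one →] (0 * 1)  →  0;  E1 = (((b + 0) + ((-1 + 0) * 0)) * ((2 + 0) + 0))
4. [add_zero →] (-1 + 0)  →  -1;  E1 = (((b + 0) + (-1 * 0)) * ((2 + 0) + 0))
5. [add_zero →] (b + 0)  →  b;  E1 = ((b + (-1 * 0)) * ((2 + 0) + 0))
6. [add_zero →] (2 + 0)  →  2;  E1 = ((b + (-1 * 0)) * (2 + 0))
7. [mul_zero →] (-1 * 0)  →  0;  E1 = ((b + 0) * (2 + 0))
8. [add_zero →] (2 + 0)  →  2;  E1 = ((b + 0) * 2)
9. [add_zero →] (b + 0)  →  b;  E1 = (b * 2)
10. [mul_comm →] (b * 2)  →  (2 * b)
11. [add_zero ←] b  →  (b + 0);  E1 = (2 * (b + 0))
12. [mul_one ←] (2 * (b + 0))  →  ((2 * (b + 0)) * 1)
13. [add_zero ←] (b + 0)  →  ((b + 0) + 0);  E1 = ((2 * ((b + 0) + 0)) * 1)
14. [mul_one ←] 0  →  (0 * 1);  E1 = ((2 * ((b + 0) + (0 * 1))) * 1)
15. [add_zero ←] (b + 0)  →  ((b + 0) + 0);  this is E2

YES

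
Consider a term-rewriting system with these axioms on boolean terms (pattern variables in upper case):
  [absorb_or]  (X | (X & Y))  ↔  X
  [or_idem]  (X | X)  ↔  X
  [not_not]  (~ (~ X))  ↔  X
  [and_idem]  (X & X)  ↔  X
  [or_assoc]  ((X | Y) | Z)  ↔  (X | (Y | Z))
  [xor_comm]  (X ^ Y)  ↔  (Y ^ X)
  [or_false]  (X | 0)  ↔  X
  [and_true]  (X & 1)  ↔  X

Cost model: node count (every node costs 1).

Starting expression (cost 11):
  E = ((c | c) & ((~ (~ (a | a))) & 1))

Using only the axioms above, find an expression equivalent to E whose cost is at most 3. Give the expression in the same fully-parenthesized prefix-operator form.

(c & a)   [cost 3]

step 1: not_not (→) rewrites (~ (~ (a | a))) into (a | a), now ((c | c) & ((a | a) & 1))
step 2: or_idem (→) rewrites (c | c) into c, now (c & ((a | a) & 1))
step 3: and_true (→) rewrites ((a | a) & 1) into (a | a), now (c & (a | a))
step 4: or_idem (→) rewrites (a | a) into a, reaching cost 3 (bound 3)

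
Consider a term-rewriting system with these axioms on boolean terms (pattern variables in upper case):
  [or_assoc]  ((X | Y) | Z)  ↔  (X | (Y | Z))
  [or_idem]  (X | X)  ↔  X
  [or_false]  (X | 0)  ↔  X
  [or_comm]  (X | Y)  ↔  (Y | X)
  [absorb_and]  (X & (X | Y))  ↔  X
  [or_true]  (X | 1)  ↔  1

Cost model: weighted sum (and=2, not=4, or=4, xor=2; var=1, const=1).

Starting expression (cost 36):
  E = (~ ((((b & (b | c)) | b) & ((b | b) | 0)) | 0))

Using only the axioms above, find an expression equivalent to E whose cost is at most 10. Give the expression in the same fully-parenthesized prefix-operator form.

step 1: absorb_and (→) rewrites (b & (b | c)) into b, now (~ (((b | b) & ((b | b) | 0)) | 0))
step 2: absorb_and (→) rewrites ((b | b) & ((b | b) | 0)) into (b | b), now (~ ((b | b) | 0))
step 3: or_false (→) rewrites ((b | b) | 0) into (b | b), reaching cost 10 (bound 10)

(~ (b | b))   [cost 10]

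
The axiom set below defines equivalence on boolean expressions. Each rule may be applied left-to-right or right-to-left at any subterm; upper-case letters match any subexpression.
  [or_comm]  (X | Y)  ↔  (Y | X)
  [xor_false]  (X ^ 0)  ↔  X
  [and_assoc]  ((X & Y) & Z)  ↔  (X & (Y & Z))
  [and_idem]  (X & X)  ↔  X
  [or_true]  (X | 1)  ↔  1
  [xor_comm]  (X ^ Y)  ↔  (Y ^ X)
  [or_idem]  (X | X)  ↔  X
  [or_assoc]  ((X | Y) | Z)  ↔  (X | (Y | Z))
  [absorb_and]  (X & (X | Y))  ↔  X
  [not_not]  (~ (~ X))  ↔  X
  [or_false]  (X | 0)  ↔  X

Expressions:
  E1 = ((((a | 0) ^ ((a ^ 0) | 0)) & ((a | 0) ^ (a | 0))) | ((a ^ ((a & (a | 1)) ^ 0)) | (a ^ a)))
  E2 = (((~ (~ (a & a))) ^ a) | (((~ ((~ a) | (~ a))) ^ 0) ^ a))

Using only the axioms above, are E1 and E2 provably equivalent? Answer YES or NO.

YES

1. [absorb_and →] (a & (a | 1))  →  a;  E1 = ((((a | 0) ^ ((a ^ 0) | 0)) & ((a | 0) ^ (a | 0))) | ((a ^ (a ^ 0)) | (a ^ a)))
2. [xor_false →] (a ^ 0)  →  a;  E1 = ((((a | 0) ^ (a | 0)) & ((a | 0) ^ (a | 0))) | ((a ^ (a ^ 0)) | (a ^ a)))
3. [and_idem →] (((a | 0) ^ (a | 0)) & ((a | 0) ^ (a | 0)))  →  ((a | 0) ^ (a | 0));  E1 = (((a | 0) ^ (a | 0)) | ((a ^ (a ^ 0)) | (a ^ a)))
4. [or_false →] (a | 0)  →  a;  E1 = (((a | 0) ^ a) | ((a ^ (a ^ 0)) | (a ^ a)))
5. [xor_false →] (a ^ 0)  →  a;  E1 = (((a | 0) ^ a) | ((a ^ a) | (a ^ a)))
6. [or_idem →] ((a ^ a) | (a ^ a))  →  (a ^ a);  E1 = (((a | 0) ^ a) | (a ^ a))
7. [or_false →] (a | 0)  →  a;  E1 = ((a ^ a) | (a ^ a))
8. [or_idem →] ((a ^ a) | (a ^ a))  →  (a ^ a)
9. [not_not ←] a  →  (~ (~ a));  E1 = (a ^ (~ (~ a)))
10. [xor_comm →] (a ^ (~ (~ a)))  →  ((~ (~ a)) ^ a)
11. [or_idem ←] ((~ (~ a)) ^ a)  →  (((~ (~ a)) ^ a) | ((~ (~ a)) ^ a))
12. [or_idem ←] (~ a)  →  ((~ a) | (~ a));  E1 = (((~ (~ a)) ^ a) | ((~ ((~ a) | (~ a))) ^ a))
13. [and_idem ←] a  →  (a & a);  E1 = (((~ (~ (a & a))) ^ a) | ((~ ((~ a) | (~ a))) ^ a))
14. [xor_false ←] (~ ((~ a) | (~ a)))  →  ((~ ((~ a) | (~ a))) ^ 0);  this is E2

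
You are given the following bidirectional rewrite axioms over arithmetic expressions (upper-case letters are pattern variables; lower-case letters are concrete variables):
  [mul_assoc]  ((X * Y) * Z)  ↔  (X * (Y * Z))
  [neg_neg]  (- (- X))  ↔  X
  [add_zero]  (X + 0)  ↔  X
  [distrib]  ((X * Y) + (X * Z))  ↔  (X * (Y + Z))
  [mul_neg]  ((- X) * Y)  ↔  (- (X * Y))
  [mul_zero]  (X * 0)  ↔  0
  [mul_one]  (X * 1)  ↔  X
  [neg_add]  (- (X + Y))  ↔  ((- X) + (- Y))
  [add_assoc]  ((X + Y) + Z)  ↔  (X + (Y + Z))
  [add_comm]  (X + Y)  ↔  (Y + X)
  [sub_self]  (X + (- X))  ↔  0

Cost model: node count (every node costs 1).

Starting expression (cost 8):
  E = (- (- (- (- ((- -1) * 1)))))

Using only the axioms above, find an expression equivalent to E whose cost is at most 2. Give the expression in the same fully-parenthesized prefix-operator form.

step 1: neg_neg (→) rewrites (- (- (- (- ((- -1) * 1))))) into (- (- ((- -1) * 1)))
step 2: mul_one (→) rewrites ((- -1) * 1) into (- -1), now (- (- (- -1)))
step 3: neg_neg (→) rewrites (- (- (- -1))) into (- -1), reaching cost 2 (bound 2)

(- -1)   [cost 2]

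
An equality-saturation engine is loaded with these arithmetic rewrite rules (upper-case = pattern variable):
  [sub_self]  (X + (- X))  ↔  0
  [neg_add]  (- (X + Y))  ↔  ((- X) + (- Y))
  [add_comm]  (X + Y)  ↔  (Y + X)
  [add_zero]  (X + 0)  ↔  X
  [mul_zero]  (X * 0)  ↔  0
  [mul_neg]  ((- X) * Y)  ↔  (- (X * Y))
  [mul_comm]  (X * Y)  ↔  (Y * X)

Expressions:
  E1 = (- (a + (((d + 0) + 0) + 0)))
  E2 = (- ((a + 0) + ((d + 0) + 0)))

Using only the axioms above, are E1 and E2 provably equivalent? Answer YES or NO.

YES

step 1: add_zero (→) rewrites ((d + 0) + 0) into (d + 0), now (- (a + ((d + 0) + 0)))
step 2: add_zero (←) rewrites a into (a + 0), which is E2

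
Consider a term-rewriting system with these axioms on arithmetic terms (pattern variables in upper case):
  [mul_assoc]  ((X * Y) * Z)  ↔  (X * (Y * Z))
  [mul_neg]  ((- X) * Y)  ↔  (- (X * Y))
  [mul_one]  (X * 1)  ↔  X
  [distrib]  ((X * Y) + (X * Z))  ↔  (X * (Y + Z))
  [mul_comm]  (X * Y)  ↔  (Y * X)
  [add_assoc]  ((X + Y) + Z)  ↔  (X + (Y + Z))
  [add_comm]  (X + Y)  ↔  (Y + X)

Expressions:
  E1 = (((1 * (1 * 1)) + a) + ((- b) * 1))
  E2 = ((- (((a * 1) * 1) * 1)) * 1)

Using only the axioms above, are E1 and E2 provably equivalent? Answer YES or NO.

NO

Every axiom is a valid identity, so a rewrite proof would force E1 and E2 to agree under every assignment.
At a=0, b=0: E1 = 1 but E2 = 0; they differ, so no derivation exists.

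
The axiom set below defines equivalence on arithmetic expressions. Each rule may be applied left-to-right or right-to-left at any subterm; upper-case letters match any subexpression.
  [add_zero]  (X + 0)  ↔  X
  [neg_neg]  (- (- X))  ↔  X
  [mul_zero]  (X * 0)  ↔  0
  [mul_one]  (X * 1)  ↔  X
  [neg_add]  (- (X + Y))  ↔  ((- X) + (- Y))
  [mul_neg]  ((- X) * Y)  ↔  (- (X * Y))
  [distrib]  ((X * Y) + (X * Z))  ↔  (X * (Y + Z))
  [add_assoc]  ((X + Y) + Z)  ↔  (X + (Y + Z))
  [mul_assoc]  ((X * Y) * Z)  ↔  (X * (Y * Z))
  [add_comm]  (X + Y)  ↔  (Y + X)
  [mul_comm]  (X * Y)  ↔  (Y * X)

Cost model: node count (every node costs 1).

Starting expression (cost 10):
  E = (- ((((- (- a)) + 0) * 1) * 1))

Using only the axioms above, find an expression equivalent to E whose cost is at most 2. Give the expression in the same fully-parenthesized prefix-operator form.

step 1: mul_one (→) rewrites (((- (- a)) + 0) * 1) into ((- (- a)) + 0), now (- (((- (- a)) + 0) * 1))
step 2: neg_neg (→) rewrites (- (- a)) into a, now (- ((a + 0) * 1))
step 3: mul_one (→) rewrites ((a + 0) * 1) into (a + 0), now (- (a + 0))
step 4: add_zero (→) rewrites (a + 0) into a, reaching cost 2 (bound 2)

(- a)   [cost 2]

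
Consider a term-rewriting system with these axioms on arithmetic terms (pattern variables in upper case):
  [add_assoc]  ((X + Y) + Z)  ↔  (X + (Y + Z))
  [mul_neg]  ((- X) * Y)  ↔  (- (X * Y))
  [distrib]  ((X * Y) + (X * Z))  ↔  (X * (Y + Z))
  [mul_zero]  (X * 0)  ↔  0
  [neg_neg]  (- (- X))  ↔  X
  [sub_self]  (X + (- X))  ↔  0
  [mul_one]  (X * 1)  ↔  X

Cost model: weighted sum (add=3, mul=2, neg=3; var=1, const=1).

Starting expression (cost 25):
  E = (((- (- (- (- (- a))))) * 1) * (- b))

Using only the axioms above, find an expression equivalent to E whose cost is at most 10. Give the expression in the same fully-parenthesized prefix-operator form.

((- a) * (- b))   [cost 10]

(1) ((- (- (- (- (- a))))) * 1)  =[mul_one →]=  (- (- (- (- (- a)))))    ⊢ ((- (- (- (- (- a))))) * (- b))
(2) (- (- a))  =[neg_neg →]=  a    ⊢ ((- (- (- a))) * (- b))
(3) (- (- a))  =[neg_neg →]=  a    ⊢ cost 10, within 10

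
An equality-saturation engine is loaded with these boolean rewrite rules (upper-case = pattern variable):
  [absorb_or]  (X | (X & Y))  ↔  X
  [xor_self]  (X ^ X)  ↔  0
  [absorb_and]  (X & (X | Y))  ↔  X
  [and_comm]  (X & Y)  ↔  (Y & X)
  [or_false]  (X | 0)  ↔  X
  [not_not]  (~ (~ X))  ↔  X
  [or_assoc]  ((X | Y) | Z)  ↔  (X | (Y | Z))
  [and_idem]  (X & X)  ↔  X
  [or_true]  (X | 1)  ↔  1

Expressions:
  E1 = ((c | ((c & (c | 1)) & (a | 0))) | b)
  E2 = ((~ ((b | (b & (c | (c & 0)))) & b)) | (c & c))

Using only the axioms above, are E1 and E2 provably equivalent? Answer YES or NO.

NO

Every axiom is a valid identity, so a rewrite proof would force E1 and E2 to agree under every assignment.
At a=0, b=0, c=0: E1 = 0 but E2 = 1; they differ, so no derivation exists.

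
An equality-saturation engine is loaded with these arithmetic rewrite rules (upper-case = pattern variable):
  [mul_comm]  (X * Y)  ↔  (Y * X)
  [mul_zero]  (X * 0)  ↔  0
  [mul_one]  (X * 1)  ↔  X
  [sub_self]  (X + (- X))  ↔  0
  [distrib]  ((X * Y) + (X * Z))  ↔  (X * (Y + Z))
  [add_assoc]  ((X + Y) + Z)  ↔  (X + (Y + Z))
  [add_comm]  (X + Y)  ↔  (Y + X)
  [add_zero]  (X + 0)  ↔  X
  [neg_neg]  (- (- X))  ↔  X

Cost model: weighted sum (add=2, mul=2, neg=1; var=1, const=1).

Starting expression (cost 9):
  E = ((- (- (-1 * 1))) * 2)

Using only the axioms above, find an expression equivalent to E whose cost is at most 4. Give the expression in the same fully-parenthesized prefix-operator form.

1. [mul_comm →] ((- (- (-1 * 1))) * 2)  →  (2 * (- (- (-1 * 1))))
2. [neg_neg →] (- (- (-1 * 1)))  →  (-1 * 1);  E = (2 * (-1 * 1))
3. [mul_one →] (-1 * 1)  →  -1;  cost 4 ≤ 4, done

(2 * -1)   [cost 4]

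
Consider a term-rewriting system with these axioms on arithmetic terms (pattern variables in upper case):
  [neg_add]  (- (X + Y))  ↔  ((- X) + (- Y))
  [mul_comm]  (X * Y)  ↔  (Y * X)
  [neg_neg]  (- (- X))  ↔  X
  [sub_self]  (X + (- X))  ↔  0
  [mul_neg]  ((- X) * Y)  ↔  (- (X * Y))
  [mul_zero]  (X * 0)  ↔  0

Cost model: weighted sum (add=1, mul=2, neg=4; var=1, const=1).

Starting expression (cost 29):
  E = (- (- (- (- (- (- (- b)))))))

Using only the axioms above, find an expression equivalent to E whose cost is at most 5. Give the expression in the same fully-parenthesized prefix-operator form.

1. [neg_neg →] (- (- (- (- (- b)))))  →  (- (- (- b)));  E = (- (- (- (- (- b)))))
2. [neg_neg →] (- (- (- (- b))))  →  (- (- b));  E = (- (- (- b)))
3. [neg_neg →] (- (- b))  →  b;  cost 5 ≤ 5, done

(- b)   [cost 5]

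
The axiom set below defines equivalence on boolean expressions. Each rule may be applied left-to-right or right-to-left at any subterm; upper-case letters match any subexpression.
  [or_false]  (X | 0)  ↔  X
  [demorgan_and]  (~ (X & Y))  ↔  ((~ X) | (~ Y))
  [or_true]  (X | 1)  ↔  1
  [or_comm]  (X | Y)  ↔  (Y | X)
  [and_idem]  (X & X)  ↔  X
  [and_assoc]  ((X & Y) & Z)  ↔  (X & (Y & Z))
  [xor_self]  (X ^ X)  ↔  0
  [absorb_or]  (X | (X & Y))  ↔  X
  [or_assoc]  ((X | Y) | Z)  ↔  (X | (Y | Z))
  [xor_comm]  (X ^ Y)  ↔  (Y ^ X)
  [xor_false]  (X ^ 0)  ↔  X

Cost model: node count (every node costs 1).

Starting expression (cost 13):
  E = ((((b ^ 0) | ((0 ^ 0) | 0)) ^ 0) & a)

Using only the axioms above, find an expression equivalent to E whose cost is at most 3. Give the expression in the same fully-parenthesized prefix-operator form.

(1) (0 ^ 0)  =[xor_false →]=  0    ⊢ ((((b ^ 0) | (0 | 0)) ^ 0) & a)
(2) (((b ^ 0) | (0 | 0)) ^ 0)  =[xor_false →]=  ((b ^ 0) | (0 | 0))    ⊢ (((b ^ 0) | (0 | 0)) & a)
(3) (0 | 0)  =[or_false →]=  0    ⊢ (((b ^ 0) | 0) & a)
(4) ((b ^ 0) | 0)  =[or_false →]=  (b ^ 0)    ⊢ ((b ^ 0) & a)
(5) (b ^ 0)  =[xor_false →]=  b    ⊢ cost 3, within 3

(b & a)   [cost 3]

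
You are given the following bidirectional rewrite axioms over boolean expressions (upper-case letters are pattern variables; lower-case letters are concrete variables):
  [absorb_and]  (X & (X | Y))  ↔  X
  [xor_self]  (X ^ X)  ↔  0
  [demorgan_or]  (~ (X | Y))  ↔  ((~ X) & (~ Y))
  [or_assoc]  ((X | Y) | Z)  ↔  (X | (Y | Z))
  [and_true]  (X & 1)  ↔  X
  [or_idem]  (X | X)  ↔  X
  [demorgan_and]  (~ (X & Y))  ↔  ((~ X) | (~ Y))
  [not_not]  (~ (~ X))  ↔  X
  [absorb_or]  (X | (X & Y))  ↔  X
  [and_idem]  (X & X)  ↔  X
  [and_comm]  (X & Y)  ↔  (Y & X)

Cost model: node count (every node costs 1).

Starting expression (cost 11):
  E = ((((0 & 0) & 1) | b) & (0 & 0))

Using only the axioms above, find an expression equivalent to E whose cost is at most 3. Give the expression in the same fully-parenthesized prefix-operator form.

step 1: and_true (→) rewrites ((0 & 0) & 1) into (0 & 0), now (((0 & 0) | b) & (0 & 0))
step 2: and_comm (→) rewrites (((0 & 0) | b) & (0 & 0)) into ((0 & 0) & ((0 & 0) | b))
step 3: absorb_and (→) rewrites ((0 & 0) & ((0 & 0) | b)) into (0 & 0), reaching cost 3 (bound 3)

(0 & 0)   [cost 3]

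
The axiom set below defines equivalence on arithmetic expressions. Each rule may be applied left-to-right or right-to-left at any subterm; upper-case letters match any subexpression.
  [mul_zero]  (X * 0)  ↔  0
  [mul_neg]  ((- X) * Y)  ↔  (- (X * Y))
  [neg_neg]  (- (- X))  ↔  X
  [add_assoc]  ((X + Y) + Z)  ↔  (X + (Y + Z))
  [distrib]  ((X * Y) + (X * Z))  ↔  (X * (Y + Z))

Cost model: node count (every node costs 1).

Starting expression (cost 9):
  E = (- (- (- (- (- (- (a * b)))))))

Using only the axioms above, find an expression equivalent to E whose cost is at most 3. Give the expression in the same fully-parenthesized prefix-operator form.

step 1: neg_neg (→) rewrites (- (- (- (- (a * b))))) into (- (- (a * b))), now (- (- (- (- (a * b)))))
step 2: neg_neg (→) rewrites (- (- (- (a * b)))) into (- (a * b)), now (- (- (a * b)))
step 3: neg_neg (→) rewrites (- (- (a * b))) into (a * b), reaching cost 3 (bound 3)

(a * b)   [cost 3]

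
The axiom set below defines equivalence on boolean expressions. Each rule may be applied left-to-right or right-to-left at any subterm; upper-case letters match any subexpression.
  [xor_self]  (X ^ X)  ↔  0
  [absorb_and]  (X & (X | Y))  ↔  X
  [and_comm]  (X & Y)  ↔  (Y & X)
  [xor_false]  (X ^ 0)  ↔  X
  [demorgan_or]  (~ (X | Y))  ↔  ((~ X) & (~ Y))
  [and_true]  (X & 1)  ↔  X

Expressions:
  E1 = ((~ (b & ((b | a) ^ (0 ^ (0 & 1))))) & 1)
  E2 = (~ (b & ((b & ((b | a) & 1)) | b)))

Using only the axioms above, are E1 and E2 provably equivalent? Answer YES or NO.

YES

step 1: and_true (→) rewrites (0 & 1) into 0, now ((~ (b & ((b | a) ^ (0 ^ 0)))) & 1)
step 2: xor_false (→) rewrites (0 ^ 0) into 0, now ((~ (b & ((b | a) ^ 0))) & 1)
step 3: xor_false (→) rewrites ((b | a) ^ 0) into (b | a), now ((~ (b & (b | a))) & 1)
step 4: and_true (→) rewrites ((~ (b & (b | a))) & 1) into (~ (b & (b | a)))
step 5: absorb_and (→) rewrites (b & (b | a)) into b, now (~ b)
step 6: absorb_and (←) rewrites b into (b & (b | b)), now (~ (b & (b | b)))
step 7: absorb_and (←) rewrites b into (b & (b | a)), now (~ (b & ((b & (b | a)) | b)))
step 8: and_true (←) rewrites (b | a) into ((b | a) & 1), which is E2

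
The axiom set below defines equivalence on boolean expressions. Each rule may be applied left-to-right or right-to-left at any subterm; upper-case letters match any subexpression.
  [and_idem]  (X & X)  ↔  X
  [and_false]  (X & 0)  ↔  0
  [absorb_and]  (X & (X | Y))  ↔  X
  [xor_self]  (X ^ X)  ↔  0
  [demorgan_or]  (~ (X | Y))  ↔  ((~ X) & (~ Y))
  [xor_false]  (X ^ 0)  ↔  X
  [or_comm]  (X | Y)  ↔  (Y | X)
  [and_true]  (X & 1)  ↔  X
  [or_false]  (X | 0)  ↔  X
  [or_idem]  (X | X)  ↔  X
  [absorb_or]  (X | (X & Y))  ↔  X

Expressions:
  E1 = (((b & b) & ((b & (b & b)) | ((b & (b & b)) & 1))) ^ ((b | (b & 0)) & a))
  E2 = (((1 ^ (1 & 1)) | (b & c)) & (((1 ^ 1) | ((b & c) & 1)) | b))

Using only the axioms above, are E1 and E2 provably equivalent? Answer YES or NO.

All listed rules preserve value, hence provable equivalence implies equal values everywhere; look for a separating assignment.
a=0, b=1, c=0 gives E1 ↦ 1, E2 ↦ 0; values differ ⇒ not provably equivalent.

NO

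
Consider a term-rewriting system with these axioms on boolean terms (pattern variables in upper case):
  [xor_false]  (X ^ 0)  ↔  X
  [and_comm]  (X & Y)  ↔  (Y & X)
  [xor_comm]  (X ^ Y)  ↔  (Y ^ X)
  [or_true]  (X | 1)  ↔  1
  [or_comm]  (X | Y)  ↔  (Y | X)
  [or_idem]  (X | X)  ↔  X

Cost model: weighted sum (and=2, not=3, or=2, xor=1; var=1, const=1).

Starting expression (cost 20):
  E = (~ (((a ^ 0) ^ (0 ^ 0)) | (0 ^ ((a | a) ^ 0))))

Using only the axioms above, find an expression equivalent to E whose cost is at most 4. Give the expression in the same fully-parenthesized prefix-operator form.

step 1: or_idem (→) rewrites (a | a) into a, now (~ (((a ^ 0) ^ (0 ^ 0)) | (0 ^ (a ^ 0))))
step 2: xor_false (→) rewrites (0 ^ 0) into 0, now (~ (((a ^ 0) ^ 0) | (0 ^ (a ^ 0))))
step 3: xor_comm (→) rewrites (0 ^ (a ^ 0)) into ((a ^ 0) ^ 0), now (~ (((a ^ 0) ^ 0) | ((a ^ 0) ^ 0)))
step 4: or_idem (→) rewrites (((a ^ 0) ^ 0) | ((a ^ 0) ^ 0)) into ((a ^ 0) ^ 0), now (~ ((a ^ 0) ^ 0))
step 5: xor_false (→) rewrites (a ^ 0) into a, now (~ (a ^ 0))
step 6: xor_false (→) rewrites (a ^ 0) into a, reaching cost 4 (bound 4)

(~ a)   [cost 4]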